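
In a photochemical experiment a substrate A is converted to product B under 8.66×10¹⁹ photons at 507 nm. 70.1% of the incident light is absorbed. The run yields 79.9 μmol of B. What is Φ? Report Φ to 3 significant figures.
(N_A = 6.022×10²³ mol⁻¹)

Φ = 0.793

Product: 79.9 μmol = 7.99×10⁻⁵ mol.
Moles of photons: 8.66×10¹⁹ / 6.022×10²³ = 1.438×10⁻⁴ mol.
Photons absorbed: 0.701 × 1.438×10⁻⁴ = 1.008×10⁻⁴ mol.
Φ = 7.99×10⁻⁵ mol / 1.008×10⁻⁴ mol photons = 0.793.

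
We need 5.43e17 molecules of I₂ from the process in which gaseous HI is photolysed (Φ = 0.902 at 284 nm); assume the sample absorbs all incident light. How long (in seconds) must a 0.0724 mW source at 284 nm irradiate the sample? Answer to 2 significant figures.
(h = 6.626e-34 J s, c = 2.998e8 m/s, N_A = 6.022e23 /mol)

t ≈ 5800 s

Product: 5.43e17 / 6.022e23 = 9.017e-7 mol.
Photons that must be absorbed: 9.017e-7 / 0.902 = 9.997e-7 mol.
Photon energy: hc/λ = 6.995e-19 J; per mole, 4.212e5 J mol⁻¹.
Energy required: 9.997e-7 × 4.212e5 = 0.4211 J.
Time: 0.4211 J / 7.24e-05 W = 5800 s.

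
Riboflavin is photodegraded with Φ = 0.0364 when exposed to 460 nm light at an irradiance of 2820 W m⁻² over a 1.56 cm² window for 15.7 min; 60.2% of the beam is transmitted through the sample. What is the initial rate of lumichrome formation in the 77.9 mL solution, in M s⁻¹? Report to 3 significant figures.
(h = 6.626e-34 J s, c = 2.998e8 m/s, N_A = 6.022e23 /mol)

Photon energy at 460 nm: hc/λ = (6.626e-34)(2.998e8)/(460e-9) = 4.318e-19 J.
Energy delivered: (2820 W m⁻²)(1.56e-4 m²)(942 s) = 414.4 J.
Photons incident: 414.4 / 4.318e-19 = 9.597e20, i.e. 9.597e20/6.022e23 = 0.001594 mol.
Fraction absorbed: 1 − 60.2/100 = 0.3980.
Photons absorbed: 0.3980 × 0.001594 = 6.344e-4 mol.
Product formed: 0.0364 × 6.344e-4 = 2.309e-5 mol.
Rate: 2.309e-5 mol / (942 s × 0.0779 L) = 3.15e-7 M s⁻¹.

3.15e-7 M s⁻¹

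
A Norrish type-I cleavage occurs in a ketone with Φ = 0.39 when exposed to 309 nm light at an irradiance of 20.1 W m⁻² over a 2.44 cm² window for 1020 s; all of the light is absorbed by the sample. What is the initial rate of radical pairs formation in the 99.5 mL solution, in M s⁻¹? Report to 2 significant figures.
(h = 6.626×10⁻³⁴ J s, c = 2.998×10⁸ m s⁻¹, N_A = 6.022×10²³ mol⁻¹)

Photon energy at 309 nm: hc/λ = (6.626×10⁻³⁴)(2.998×10⁸)/(309×10⁻⁹) = 6.429×10⁻¹⁹ J.
Energy delivered: (20.1 W m⁻²)(2.44×10⁻⁴ m²)(1020 s) = 5.002 J.
Photons incident: 5.002 / 6.429×10⁻¹⁹ = 7.780×10¹⁸, i.e. 7.780×10¹⁸/6.022×10²³ = 1.292×10⁻⁵ mol.
Product formed: 0.39 × 1.292×10⁻⁵ = 5.039×10⁻⁶ mol.
Rate: 5.039×10⁻⁶ mol / (1020 s × 0.0995 L) = 5.0×10⁻⁸ M s⁻¹.

5.0×10⁻⁸ M s⁻¹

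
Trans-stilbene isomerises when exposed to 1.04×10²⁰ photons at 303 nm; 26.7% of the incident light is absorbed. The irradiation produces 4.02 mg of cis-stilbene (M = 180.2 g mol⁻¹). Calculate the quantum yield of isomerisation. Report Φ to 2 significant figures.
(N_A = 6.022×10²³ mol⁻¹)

Φ = 0.48

Product: 4.02 mg / 180.2 g mol⁻¹ = 2.231×10⁻⁵ mol.
Moles of photons: 1.04×10²⁰ / 6.022×10²³ = 1.727×10⁻⁴ mol.
Photons absorbed: 0.267 × 1.727×10⁻⁴ = 4.611×10⁻⁵ mol.
Φ = 2.231×10⁻⁵ mol / 4.611×10⁻⁵ mol photons = 0.48.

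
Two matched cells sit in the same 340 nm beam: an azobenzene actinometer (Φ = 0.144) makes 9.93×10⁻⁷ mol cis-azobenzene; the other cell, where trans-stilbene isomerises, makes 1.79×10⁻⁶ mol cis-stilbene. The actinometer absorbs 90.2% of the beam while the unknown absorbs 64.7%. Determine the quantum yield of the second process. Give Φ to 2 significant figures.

Photons absorbed by the actinometer: 9.93×10⁻⁷ / 0.144 = 6.896×10⁻⁶ mol.
Incident flux: 6.896×10⁻⁶ / 0.902 = 7.645×10⁻⁶ einstein.
Absorbed by unknown: 0.647 × 7.645×10⁻⁶ = 4.946×10⁻⁶ mol.
Φ(unknown) = 1.79×10⁻⁶ / 4.946×10⁻⁶ = 0.36.

Φ = 0.36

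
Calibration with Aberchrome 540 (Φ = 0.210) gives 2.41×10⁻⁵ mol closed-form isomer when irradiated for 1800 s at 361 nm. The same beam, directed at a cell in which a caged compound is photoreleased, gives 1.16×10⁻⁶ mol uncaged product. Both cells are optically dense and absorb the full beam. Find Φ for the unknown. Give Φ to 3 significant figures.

Φ = 0.0101

Photons absorbed by the actinometer: 2.41×10⁻⁵ / 0.210 = 1.148×10⁻⁴ mol.
Φ(unknown) = 1.16×10⁻⁶ / 1.148×10⁻⁴ = 0.0101.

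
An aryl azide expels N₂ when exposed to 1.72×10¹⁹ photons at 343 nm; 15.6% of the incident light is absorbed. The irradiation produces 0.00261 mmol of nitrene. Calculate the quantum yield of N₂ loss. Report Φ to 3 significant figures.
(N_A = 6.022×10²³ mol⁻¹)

Product: 0.00261 mmol = 2.61×10⁻⁶ mol.
Moles of photons: 1.72×10¹⁹ / 6.022×10²³ = 2.856×10⁻⁵ mol.
Photons absorbed: 0.156 × 2.856×10⁻⁵ = 4.455×10⁻⁶ mol.
Φ = 2.61×10⁻⁶ mol / 4.455×10⁻⁶ mol photons = 0.586.

Φ = 0.586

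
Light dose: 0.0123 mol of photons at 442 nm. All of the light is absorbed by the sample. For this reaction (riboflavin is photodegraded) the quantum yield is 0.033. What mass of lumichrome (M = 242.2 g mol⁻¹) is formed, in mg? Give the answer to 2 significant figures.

Product: Φ × n_abs = 0.033 × 0.0123 = 4.059e-4 mol.
Mass: 4.059e-4 × 242.2 = 0.09831 g = 98 mg.

98 mg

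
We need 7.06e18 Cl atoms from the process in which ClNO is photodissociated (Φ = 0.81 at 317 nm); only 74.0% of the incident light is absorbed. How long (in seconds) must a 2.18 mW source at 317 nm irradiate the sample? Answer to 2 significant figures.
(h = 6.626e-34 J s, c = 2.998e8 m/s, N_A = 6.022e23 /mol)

t ≈ 3400 s

Product: 7.06e18 / 6.022e23 = 1.172e-5 mol.
Photons that must be absorbed: 1.172e-5 / 0.81 = 1.447e-5 mol.
Incident photons needed: 1.447e-5 / 0.740 = 1.955e-5 mol.
Photon energy: hc/λ = 6.266e-19 J; per mole, 3.773e5 J mol⁻¹.
Energy required: 1.955e-5 × 3.773e5 = 7.376 J.
Time: 7.376 J / 0.00218 W = 3400 s.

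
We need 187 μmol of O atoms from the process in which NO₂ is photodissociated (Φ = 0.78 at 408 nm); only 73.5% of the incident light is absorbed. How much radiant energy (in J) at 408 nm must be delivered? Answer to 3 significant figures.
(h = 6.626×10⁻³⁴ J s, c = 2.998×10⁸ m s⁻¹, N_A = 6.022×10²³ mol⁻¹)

Product: 187 μmol = 1.87×10⁻⁴ mol.
Photons that must be absorbed: 1.87×10⁻⁴ / 0.78 = 2.397×10⁻⁴ mol.
Incident photons needed: 2.397×10⁻⁴ / 0.735 = 3.261×10⁻⁴ mol.
Photon energy: hc/λ = 4.869×10⁻¹⁹ J; per mole, 2.932×10⁵ J mol⁻¹.
Energy required: 3.261×10⁻⁴ × 2.932×10⁵ = 95.6 J.

95.6 J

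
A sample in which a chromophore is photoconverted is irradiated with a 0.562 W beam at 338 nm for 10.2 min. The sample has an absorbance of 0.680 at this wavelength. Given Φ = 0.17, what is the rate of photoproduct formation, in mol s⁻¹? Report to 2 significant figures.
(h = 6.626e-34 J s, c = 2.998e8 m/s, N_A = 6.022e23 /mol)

2.1e-7 mol s⁻¹

Photon energy at 338 nm: hc/λ = (6.626e-34)(2.998e8)/(338e-9) = 5.877e-19 J.
Energy delivered: (0.562 W)(612 s) = 343.9 J.
Photons incident: 343.9 / 5.877e-19 = 5.852e20, i.e. 5.852e20/6.022e23 = 9.718e-4 mol.
Fraction absorbed: 1 − 10^(−0.680) = 0.7911.
Photons absorbed: 0.7911 × 9.718e-4 = 7.688e-4 mol.
Product formed: 0.17 × 7.688e-4 = 1.307e-4 mol.
Rate: 1.307e-4 / 612 s = 2.1e-7 mol s⁻¹.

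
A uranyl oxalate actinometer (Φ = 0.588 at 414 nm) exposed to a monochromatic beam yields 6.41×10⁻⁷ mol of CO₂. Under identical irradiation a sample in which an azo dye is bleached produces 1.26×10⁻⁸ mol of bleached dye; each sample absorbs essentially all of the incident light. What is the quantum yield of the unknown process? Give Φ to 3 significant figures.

Photons absorbed by the actinometer: 6.41×10⁻⁷ / 0.588 = 1.090×10⁻⁶ mol.
Φ(unknown) = 1.26×10⁻⁸ / 1.090×10⁻⁶ = 0.0116.

Φ = 0.0116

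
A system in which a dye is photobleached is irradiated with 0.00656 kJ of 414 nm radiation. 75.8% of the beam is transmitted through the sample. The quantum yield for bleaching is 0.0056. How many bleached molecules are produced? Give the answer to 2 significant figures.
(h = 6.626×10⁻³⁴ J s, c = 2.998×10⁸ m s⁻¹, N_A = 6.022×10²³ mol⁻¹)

Photon energy at 414 nm: hc/λ = (6.626×10⁻³⁴)(2.998×10⁸)/(414×10⁻⁹) = 4.798×10⁻¹⁹ J.
Incident energy: 0.00656 kJ = 6.56 J.
Photons incident: 6.56 / 4.798×10⁻¹⁹ = 1.367×10¹⁹, i.e. 1.367×10¹⁹/6.022×10²³ = 2.270×10⁻⁵ mol.
Fraction absorbed: 1 − 75.8/100 = 0.2420.
Photons absorbed: 0.2420 × 2.270×10⁻⁵ = 5.493×10⁻⁶ mol.
Product: Φ × n_abs = 0.0056 × 5.493×10⁻⁶ = 3.076×10⁻⁸ mol.
As a count: 3.076×10⁻⁸ × 6.022×10²³ = 1.9×10¹⁶.

1.9×10¹⁶ bleached molecules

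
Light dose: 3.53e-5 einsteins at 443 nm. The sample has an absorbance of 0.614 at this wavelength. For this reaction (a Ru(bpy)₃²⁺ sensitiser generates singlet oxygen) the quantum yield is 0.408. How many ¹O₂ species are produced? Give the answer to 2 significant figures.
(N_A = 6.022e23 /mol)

6.6e18 species

Fraction absorbed: 1 − 10^(−0.614) = 0.7568.
Photons absorbed: 0.7568 × 3.53e-5 = 2.672e-5 mol.
Product: Φ × n_abs = 0.408 × 2.672e-5 = 1.090e-5 mol.
As a count: 1.090e-5 × 6.022e23 = 6.6e18.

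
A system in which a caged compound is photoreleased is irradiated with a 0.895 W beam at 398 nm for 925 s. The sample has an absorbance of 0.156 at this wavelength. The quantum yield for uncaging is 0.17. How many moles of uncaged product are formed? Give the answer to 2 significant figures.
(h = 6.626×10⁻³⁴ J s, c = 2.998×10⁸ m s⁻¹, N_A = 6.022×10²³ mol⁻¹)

Photon energy at 398 nm: hc/λ = (6.626×10⁻³⁴)(2.998×10⁸)/(398×10⁻⁹) = 4.991×10⁻¹⁹ J.
Energy delivered: (0.895 W)(925 s) = 827.9 J.
Photons incident: 827.9 / 4.991×10⁻¹⁹ = 1.659×10²¹, i.e. 1.659×10²¹/6.022×10²³ = 0.002755 mol.
Fraction absorbed: 1 − 10^(−0.156) = 0.3018.
Photons absorbed: 0.3018 × 0.002755 = 8.315×10⁻⁴ mol.
Product: Φ × n_abs = 0.17 × 8.315×10⁻⁴ = 1.414×10⁻⁴ mol.

1.4×10⁻⁴ mol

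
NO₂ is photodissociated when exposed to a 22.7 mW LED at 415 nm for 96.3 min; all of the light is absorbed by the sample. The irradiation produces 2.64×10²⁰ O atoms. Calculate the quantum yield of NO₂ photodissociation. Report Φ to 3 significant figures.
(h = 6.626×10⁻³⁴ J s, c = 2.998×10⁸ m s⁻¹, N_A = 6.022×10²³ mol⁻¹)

Product: 2.64×10²⁰ / 6.022×10²³ = 4.384×10⁻⁴ mol.
Photon energy at 415 nm: hc/λ = (6.626×10⁻³⁴)(2.998×10⁸)/(415×10⁻⁹) = 4.787×10⁻¹⁹ J.
Energy delivered: (22.7 mW)(5778 s) = 131.2 J.
Photons incident: 131.2 / 4.787×10⁻¹⁹ = 2.741×10²⁰, i.e. 2.741×10²⁰/6.022×10²³ = 4.552×10⁻⁴ mol.
Φ = 4.384×10⁻⁴ mol / 4.552×10⁻⁴ mol photons = 0.963.

Φ = 0.963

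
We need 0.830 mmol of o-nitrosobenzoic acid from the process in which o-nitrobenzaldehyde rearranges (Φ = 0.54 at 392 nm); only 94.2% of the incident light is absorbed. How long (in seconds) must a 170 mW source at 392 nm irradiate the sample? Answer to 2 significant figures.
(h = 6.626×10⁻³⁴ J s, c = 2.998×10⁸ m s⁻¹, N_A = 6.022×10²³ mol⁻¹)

Product: 0.830 mmol = 8.30×10⁻⁴ mol.
Photons that must be absorbed: 8.30×10⁻⁴ / 0.54 = 0.001537 mol.
Incident photons needed: 0.001537 / 0.942 = 0.001632 mol.
Photon energy: hc/λ = 5.068×10⁻¹⁹ J; per mole, 3.052×10⁵ J mol⁻¹.
Energy required: 0.001632 × 3.052×10⁵ = 498.1 J.
Time: 498.1 J / 0.17 W = 2900 s.

t ≈ 2900 s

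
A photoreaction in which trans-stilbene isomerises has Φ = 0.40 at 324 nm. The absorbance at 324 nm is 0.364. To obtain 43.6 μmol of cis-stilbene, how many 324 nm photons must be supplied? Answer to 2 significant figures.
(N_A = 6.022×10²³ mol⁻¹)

1.2×10²⁰ photons

Product: 43.6 μmol = 4.36×10⁻⁵ mol.
Photons that must be absorbed: 4.36×10⁻⁵ / 0.40 = 1.090×10⁻⁴ mol.
Fraction absorbed: 1 − 10^(−0.364) = 0.5675.
Incident photons needed: 1.090×10⁻⁴ / 0.5675 = 1.921×10⁻⁴ mol.
Photon count: 1.921×10⁻⁴ × 6.022×10²³ = 1.2×10²⁰.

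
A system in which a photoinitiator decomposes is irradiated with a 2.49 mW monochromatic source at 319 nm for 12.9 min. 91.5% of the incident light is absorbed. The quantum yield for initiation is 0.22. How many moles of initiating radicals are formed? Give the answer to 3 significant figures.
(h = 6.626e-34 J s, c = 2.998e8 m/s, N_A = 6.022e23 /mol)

Photon energy at 319 nm: hc/λ = (6.626e-34)(2.998e8)/(319e-9) = 6.227e-19 J.
Energy delivered: (2.49 mW)(774 s) = 1.927 J.
Photons incident: 1.927 / 6.227e-19 = 3.095e18, i.e. 3.095e18/6.022e23 = 5.139e-6 mol.
Photons absorbed: 0.915 × 5.139e-6 = 4.702e-6 mol.
Product: Φ × n_abs = 0.22 × 4.702e-6 = 1.034e-6 mol.

1.03e-6 mol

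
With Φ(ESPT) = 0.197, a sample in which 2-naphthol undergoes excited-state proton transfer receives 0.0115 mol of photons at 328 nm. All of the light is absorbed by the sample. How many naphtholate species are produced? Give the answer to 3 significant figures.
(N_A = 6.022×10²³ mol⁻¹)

1.36×10²¹ species

Product: Φ × n_abs = 0.197 × 0.0115 = 0.002266 mol.
As a count: 0.002266 × 6.022×10²³ = 1.36×10²¹.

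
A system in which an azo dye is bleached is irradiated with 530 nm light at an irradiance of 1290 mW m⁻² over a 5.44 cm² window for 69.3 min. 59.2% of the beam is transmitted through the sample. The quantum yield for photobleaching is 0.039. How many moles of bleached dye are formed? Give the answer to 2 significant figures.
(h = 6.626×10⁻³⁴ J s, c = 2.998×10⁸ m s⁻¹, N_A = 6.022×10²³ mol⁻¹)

Photon energy at 530 nm: hc/λ = (6.626×10⁻³⁴)(2.998×10⁸)/(530×10⁻⁹) = 3.748×10⁻¹⁹ J.
Energy delivered: (1290 mW m⁻²)(5.44×10⁻⁴ m²)(4158 s) = 2.918 J.
Photons incident: 2.918 / 3.748×10⁻¹⁹ = 7.785×10¹⁸, i.e. 7.785×10¹⁸/6.022×10²³ = 1.293×10⁻⁵ mol.
Fraction absorbed: 1 − 59.2/100 = 0.4080.
Photons absorbed: 0.4080 × 1.293×10⁻⁵ = 5.275×10⁻⁶ mol.
Product: Φ × n_abs = 0.039 × 5.275×10⁻⁶ = 2.057×10⁻⁷ mol.

2.1×10⁻⁷ mol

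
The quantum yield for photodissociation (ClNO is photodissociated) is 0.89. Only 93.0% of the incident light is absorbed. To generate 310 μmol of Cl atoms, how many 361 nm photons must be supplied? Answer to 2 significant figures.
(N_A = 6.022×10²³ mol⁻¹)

2.3×10²⁰ photons

Product: 310 μmol = 3.10×10⁻⁴ mol.
Photons that must be absorbed: 3.10×10⁻⁴ / 0.89 = 3.483×10⁻⁴ mol.
Incident photons needed: 3.483×10⁻⁴ / 0.930 = 3.745×10⁻⁴ mol.
Photon count: 3.745×10⁻⁴ × 6.022×10²³ = 2.3×10²⁰.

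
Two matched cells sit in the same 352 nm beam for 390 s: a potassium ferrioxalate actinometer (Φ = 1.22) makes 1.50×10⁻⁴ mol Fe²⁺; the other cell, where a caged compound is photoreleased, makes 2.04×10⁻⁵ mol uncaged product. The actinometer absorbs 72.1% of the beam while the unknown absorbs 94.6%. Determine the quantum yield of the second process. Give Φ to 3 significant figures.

Φ = 0.126

Photons absorbed by the actinometer: 1.50×10⁻⁴ / 1.22 = 1.230×10⁻⁴ mol.
Incident flux: 1.230×10⁻⁴ / 0.721 = 1.706×10⁻⁴ einstein.
Absorbed by unknown: 0.946 × 1.706×10⁻⁴ = 1.614×10⁻⁴ mol.
Φ(unknown) = 2.04×10⁻⁵ / 1.614×10⁻⁴ = 0.126.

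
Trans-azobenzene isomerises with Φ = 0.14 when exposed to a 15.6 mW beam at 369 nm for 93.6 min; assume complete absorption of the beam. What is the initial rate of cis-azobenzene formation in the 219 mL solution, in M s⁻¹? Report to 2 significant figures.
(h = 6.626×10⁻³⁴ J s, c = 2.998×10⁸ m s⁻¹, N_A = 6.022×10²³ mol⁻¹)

3.1×10⁻⁸ M s⁻¹

Photon energy at 369 nm: hc/λ = (6.626×10⁻³⁴)(2.998×10⁸)/(369×10⁻⁹) = 5.383×10⁻¹⁹ J.
Energy delivered: (15.6 mW)(5616 s) = 87.61 J.
Photons incident: 87.61 / 5.383×10⁻¹⁹ = 1.628×10²⁰, i.e. 1.628×10²⁰/6.022×10²³ = 2.703×10⁻⁴ mol.
Product formed: 0.14 × 2.703×10⁻⁴ = 3.784×10⁻⁵ mol.
Rate: 3.784×10⁻⁵ mol / (5616 s × 0.219 L) = 3.1×10⁻⁸ M s⁻¹.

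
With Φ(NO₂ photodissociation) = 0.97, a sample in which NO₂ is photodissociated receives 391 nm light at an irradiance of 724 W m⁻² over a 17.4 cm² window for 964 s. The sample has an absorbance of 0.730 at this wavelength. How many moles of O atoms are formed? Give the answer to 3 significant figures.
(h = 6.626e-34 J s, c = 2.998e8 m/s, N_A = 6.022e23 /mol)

0.00313 mol

Photon energy at 391 nm: hc/λ = (6.626e-34)(2.998e8)/(391e-9) = 5.080e-19 J.
Energy delivered: (724 W m⁻²)(17.4e-4 m²)(964 s) = 1214 J.
Photons incident: 1214 / 5.080e-19 = 2.390e21, i.e. 2.390e21/6.022e23 = 0.003969 mol.
Fraction absorbed: 1 − 10^(−0.730) = 0.8138.
Photons absorbed: 0.8138 × 0.003969 = 0.003230 mol.
Product: Φ × n_abs = 0.97 × 0.003230 = 0.003133 mol.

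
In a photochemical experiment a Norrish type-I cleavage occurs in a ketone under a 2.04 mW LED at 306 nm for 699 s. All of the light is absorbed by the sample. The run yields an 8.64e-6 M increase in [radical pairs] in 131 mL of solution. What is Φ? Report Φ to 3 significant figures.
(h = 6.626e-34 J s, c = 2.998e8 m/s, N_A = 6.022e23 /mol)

Product: (8.64e-6 M)(0.131 L) = 1.132e-6 mol.
Photon energy at 306 nm: hc/λ = (6.626e-34)(2.998e8)/(306e-9) = 6.492e-19 J.
Energy delivered: (2.04 mW)(699 s) = 1.426 J.
Photons incident: 1.426 / 6.492e-19 = 2.197e18, i.e. 2.197e18/6.022e23 = 3.648e-6 mol.
Φ = 1.132e-6 mol / 3.648e-6 mol photons = 0.310.

Φ = 0.310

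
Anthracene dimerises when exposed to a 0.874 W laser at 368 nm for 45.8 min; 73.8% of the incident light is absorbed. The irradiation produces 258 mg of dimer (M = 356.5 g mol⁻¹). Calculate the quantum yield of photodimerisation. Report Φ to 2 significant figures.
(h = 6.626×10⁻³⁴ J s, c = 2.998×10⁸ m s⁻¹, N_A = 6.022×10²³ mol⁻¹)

Product: 258 mg / 356.5 g mol⁻¹ = 7.237×10⁻⁴ mol.
Photon energy at 368 nm: hc/λ = (6.626×10⁻³⁴)(2.998×10⁸)/(368×10⁻⁹) = 5.398×10⁻¹⁹ J.
Energy delivered: (0.874 W)(2748 s) = 2402 J.
Photons incident: 2402 / 5.398×10⁻¹⁹ = 4.450×10²¹, i.e. 4.450×10²¹/6.022×10²³ = 0.007390 mol.
Photons absorbed: 0.738 × 0.007390 = 0.005454 mol.
Φ = 7.237×10⁻⁴ mol / 0.005454 mol photons = 0.13.

Φ = 0.13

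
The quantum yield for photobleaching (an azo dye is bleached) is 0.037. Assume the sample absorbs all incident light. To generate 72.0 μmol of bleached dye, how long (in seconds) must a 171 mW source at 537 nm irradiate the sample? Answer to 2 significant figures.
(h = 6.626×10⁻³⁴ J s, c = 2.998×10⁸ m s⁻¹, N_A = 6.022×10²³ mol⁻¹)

t ≈ 2500 s

Product: 72.0 μmol = 7.20×10⁻⁵ mol.
Photons that must be absorbed: 7.20×10⁻⁵ / 0.037 = 0.001946 mol.
Photon energy: hc/λ = 3.699×10⁻¹⁹ J; per mole, 2.228×10⁵ J mol⁻¹.
Energy required: 0.001946 × 2.228×10⁵ = 433.6 J.
Time: 433.6 J / 0.171 W = 2500 s.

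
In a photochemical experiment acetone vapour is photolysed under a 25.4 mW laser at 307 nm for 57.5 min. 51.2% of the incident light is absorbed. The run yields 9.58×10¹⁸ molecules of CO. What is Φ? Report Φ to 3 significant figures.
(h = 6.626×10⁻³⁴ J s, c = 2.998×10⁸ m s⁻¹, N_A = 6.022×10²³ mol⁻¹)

Φ = 0.138

Product: 9.58×10¹⁸ / 6.022×10²³ = 1.591×10⁻⁵ mol.
Photon energy at 307 nm: hc/λ = (6.626×10⁻³⁴)(2.998×10⁸)/(307×10⁻⁹) = 6.471×10⁻¹⁹ J.
Energy delivered: (25.4 mW)(3450 s) = 87.63 J.
Photons incident: 87.63 / 6.471×10⁻¹⁹ = 1.354×10²⁰, i.e. 1.354×10²⁰/6.022×10²³ = 2.248×10⁻⁴ mol.
Photons absorbed: 0.512 × 2.248×10⁻⁴ = 1.151×10⁻⁴ mol.
Φ = 1.591×10⁻⁵ mol / 1.151×10⁻⁴ mol photons = 0.138.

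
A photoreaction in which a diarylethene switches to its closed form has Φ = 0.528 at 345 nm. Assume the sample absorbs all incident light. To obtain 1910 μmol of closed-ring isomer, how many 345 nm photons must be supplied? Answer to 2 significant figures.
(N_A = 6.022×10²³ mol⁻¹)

Product: 1910 μmol = 0.00191 mol.
Photons that must be absorbed: 0.00191 / 0.528 = 0.003617 mol.
Photon count: 0.003617 × 6.022×10²³ = 2.2×10²¹.

2.2×10²¹ photons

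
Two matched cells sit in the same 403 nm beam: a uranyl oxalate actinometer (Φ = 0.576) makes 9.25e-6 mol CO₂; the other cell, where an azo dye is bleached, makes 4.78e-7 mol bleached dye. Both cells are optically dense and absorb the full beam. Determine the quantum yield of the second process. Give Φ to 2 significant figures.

Photons absorbed by the actinometer: 9.25e-6 / 0.576 = 1.606e-5 mol.
Φ(unknown) = 4.78e-7 / 1.606e-5 = 0.030.

Φ = 0.030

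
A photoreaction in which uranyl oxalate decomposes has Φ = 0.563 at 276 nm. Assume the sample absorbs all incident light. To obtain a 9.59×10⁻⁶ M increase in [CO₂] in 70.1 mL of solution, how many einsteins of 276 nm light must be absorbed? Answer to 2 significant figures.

Product: (9.59×10⁻⁶ M)(0.0701 L) = 6.723×10⁻⁷ mol.
Photons that must be absorbed: 6.723×10⁻⁷ / 0.563 = 1.194×10⁻⁶ mol.

1.2×10⁻⁶ einstein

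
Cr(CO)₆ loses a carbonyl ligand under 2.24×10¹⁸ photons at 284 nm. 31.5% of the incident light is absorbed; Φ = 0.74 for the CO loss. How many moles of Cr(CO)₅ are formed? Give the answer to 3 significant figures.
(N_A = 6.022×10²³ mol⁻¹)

Moles of photons: 2.24×10¹⁸ / 6.022×10²³ = 3.720×10⁻⁶ mol.
Photons absorbed: 0.315 × 3.720×10⁻⁶ = 1.172×10⁻⁶ mol.
Product: Φ × n_abs = 0.74 × 1.172×10⁻⁶ = 8.673×10⁻⁷ mol.

8.67×10⁻⁷ mol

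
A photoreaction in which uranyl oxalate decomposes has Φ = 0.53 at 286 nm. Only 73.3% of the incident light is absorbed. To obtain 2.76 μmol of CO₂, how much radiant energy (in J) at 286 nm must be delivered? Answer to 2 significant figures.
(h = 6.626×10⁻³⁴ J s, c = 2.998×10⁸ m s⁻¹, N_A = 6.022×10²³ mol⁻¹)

Product: 2.76 μmol = 2.76×10⁻⁶ mol.
Photons that must be absorbed: 2.76×10⁻⁶ / 0.53 = 5.208×10⁻⁶ mol.
Incident photons needed: 5.208×10⁻⁶ / 0.733 = 7.105×10⁻⁶ mol.
Photon energy: hc/λ = 6.946×10⁻¹⁹ J; per mole, 4.183×10⁵ J mol⁻¹.
Energy required: 7.105×10⁻⁶ × 4.183×10⁵ = 3.0 J.

3.0 J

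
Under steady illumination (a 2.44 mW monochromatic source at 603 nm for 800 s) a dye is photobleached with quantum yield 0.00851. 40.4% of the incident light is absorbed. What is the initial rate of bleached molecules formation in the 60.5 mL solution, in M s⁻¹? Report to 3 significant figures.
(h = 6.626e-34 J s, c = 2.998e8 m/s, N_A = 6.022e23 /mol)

Photon energy at 603 nm: hc/λ = (6.626e-34)(2.998e8)/(603e-9) = 3.294e-19 J.
Energy delivered: (2.44 mW)(800 s) = 1.952 J.
Photons incident: 1.952 / 3.294e-19 = 5.926e18, i.e. 5.926e18/6.022e23 = 9.841e-6 mol.
Photons absorbed: 0.404 × 9.841e-6 = 3.976e-6 mol.
Product formed: 0.00851 × 3.976e-6 = 3.384e-8 mol.
Rate: 3.384e-8 mol / (800 s × 0.0605 L) = 6.99e-10 M s⁻¹.

6.99e-10 M s⁻¹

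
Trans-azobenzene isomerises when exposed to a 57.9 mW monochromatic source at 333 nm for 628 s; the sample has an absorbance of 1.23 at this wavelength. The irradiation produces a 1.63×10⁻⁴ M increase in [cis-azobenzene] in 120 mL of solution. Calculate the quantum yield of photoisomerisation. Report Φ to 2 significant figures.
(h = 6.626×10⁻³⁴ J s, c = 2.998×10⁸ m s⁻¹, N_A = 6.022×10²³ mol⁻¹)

Φ = 0.21

Product: (1.63×10⁻⁴ M)(0.12 L) = 1.956×10⁻⁵ mol.
Photon energy at 333 nm: hc/λ = (6.626×10⁻³⁴)(2.998×10⁸)/(333×10⁻⁹) = 5.965×10⁻¹⁹ J.
Energy delivered: (57.9 mW)(628 s) = 36.36 J.
Photons incident: 36.36 / 5.965×10⁻¹⁹ = 6.096×10¹⁹, i.e. 6.096×10¹⁹/6.022×10²³ = 1.012×10⁻⁴ mol.
Fraction absorbed: 1 − 10^(−1.23) = 0.9411.
Photons absorbed: 0.9411 × 1.012×10⁻⁴ = 9.524×10⁻⁵ mol.
Φ = 1.956×10⁻⁵ mol / 9.524×10⁻⁵ mol photons = 0.21.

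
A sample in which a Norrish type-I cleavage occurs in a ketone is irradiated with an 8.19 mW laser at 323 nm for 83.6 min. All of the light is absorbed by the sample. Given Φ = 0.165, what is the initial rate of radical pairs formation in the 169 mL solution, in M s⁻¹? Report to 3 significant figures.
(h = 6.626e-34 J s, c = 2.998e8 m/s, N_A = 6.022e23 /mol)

2.16e-8 M s⁻¹

Photon energy at 323 nm: hc/λ = (6.626e-34)(2.998e8)/(323e-9) = 6.150e-19 J.
Energy delivered: (8.19 mW)(5016 s) = 41.08 J.
Photons incident: 41.08 / 6.150e-19 = 6.680e19, i.e. 6.680e19/6.022e23 = 1.109e-4 mol.
Product formed: 0.165 × 1.109e-4 = 1.830e-5 mol.
Rate: 1.830e-5 mol / (5016 s × 0.169 L) = 2.16e-8 M s⁻¹.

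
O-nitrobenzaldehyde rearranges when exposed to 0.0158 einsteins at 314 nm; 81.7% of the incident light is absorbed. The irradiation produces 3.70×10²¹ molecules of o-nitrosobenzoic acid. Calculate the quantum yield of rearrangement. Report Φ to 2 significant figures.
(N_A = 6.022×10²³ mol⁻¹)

Φ = 0.48

Product: 3.70×10²¹ / 6.022×10²³ = 0.006144 mol.
Photons absorbed: 0.817 × 0.0158 = 0.01291 mol.
Φ = 0.006144 mol / 0.01291 mol photons = 0.48.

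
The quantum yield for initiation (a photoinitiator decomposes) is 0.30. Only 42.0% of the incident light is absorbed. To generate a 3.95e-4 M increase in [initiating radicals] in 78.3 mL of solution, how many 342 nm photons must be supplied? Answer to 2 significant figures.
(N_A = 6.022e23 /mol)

Product: (3.95e-4 M)(0.0783 L) = 3.093e-5 mol.
Photons that must be absorbed: 3.093e-5 / 0.30 = 1.031e-4 mol.
Incident photons needed: 1.031e-4 / 0.420 = 2.455e-4 mol.
Photon count: 2.455e-4 × 6.022e23 = 1.5e20.

1.5e20 photons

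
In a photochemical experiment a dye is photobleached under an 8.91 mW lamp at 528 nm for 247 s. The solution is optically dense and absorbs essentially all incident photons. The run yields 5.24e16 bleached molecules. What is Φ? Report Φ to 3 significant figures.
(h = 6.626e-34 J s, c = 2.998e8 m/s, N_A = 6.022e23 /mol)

Product: 5.24e16 / 6.022e23 = 8.701e-8 mol.
Photon energy at 528 nm: hc/λ = (6.626e-34)(2.998e8)/(528e-9) = 3.762e-19 J.
Energy delivered: (8.91 mW)(247 s) = 2.201 J.
Photons incident: 2.201 / 3.762e-19 = 5.851e18, i.e. 5.851e18/6.022e23 = 9.716e-6 mol.
Φ = 8.701e-8 mol / 9.716e-6 mol photons = 0.00896.

Φ = 0.00896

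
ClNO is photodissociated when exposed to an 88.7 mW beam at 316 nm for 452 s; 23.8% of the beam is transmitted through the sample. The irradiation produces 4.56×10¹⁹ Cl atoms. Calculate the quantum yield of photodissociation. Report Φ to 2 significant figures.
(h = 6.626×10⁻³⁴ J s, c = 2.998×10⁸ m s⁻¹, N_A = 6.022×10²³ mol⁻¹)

Φ = 0.94

Product: 4.56×10¹⁹ / 6.022×10²³ = 7.572×10⁻⁵ mol.
Photon energy at 316 nm: hc/λ = (6.626×10⁻³⁴)(2.998×10⁸)/(316×10⁻⁹) = 6.286×10⁻¹⁹ J.
Energy delivered: (88.7 mW)(452 s) = 40.09 J.
Photons incident: 40.09 / 6.286×10⁻¹⁹ = 6.378×10¹⁹, i.e. 6.378×10¹⁹/6.022×10²³ = 1.059×10⁻⁴ mol.
Fraction absorbed: 1 − 23.8/100 = 0.7620.
Photons absorbed: 0.7620 × 1.059×10⁻⁴ = 8.070×10⁻⁵ mol.
Φ = 7.572×10⁻⁵ mol / 8.070×10⁻⁵ mol photons = 0.94.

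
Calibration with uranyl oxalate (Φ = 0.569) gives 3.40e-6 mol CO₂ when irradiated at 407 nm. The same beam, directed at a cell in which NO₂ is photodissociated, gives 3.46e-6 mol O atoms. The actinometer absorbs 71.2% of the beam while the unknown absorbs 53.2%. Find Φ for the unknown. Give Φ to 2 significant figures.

Φ = 0.77

Photons absorbed by the actinometer: 3.40e-6 / 0.569 = 5.975e-6 mol.
Incident flux: 5.975e-6 / 0.712 = 8.392e-6 einstein.
Absorbed by unknown: 0.532 × 8.392e-6 = 4.465e-6 mol.
Φ(unknown) = 3.46e-6 / 4.465e-6 = 0.77.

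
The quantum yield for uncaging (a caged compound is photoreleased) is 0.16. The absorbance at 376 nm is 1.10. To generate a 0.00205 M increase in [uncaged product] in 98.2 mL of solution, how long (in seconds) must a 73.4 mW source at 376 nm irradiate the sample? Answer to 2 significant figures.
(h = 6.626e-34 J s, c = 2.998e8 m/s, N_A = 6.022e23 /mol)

Product: (0.00205 M)(0.0982 L) = 2.013e-4 mol.
Photons that must be absorbed: 2.013e-4 / 0.16 = 0.001258 mol.
Fraction absorbed: 1 − 10^(−1.10) = 0.9206.
Incident photons needed: 0.001258 / 0.9206 = 0.001367 mol.
Photon energy: hc/λ = 5.283e-19 J; per mole, 3.181e5 J mol⁻¹.
Energy required: 0.001367 × 3.181e5 = 434.8 J.
Time: 434.8 J / 0.0734 W = 5900 s.

t ≈ 5900 s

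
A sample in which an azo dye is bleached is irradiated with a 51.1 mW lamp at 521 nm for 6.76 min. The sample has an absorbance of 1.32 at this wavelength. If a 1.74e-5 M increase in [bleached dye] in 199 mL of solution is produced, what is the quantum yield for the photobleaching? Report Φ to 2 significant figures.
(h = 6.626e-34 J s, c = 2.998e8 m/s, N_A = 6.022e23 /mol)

Product: (1.74e-5 M)(0.199 L) = 3.463e-6 mol.
Photon energy at 521 nm: hc/λ = (6.626e-34)(2.998e8)/(521e-9) = 3.813e-19 J.
Energy delivered: (51.1 mW)(405.6 s) = 20.73 J.
Photons incident: 20.73 / 3.813e-19 = 5.437e19, i.e. 5.437e19/6.022e23 = 9.029e-5 mol.
Fraction absorbed: 1 − 10^(−1.32) = 0.9521.
Photons absorbed: 0.9521 × 9.029e-5 = 8.597e-5 mol.
Φ = 3.463e-6 mol / 8.597e-5 mol photons = 0.040.

Φ = 0.040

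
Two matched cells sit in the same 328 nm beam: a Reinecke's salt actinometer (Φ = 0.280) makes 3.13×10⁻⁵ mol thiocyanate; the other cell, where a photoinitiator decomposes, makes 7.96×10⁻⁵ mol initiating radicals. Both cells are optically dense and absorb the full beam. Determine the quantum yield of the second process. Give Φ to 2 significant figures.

Photons absorbed by the actinometer: 3.13×10⁻⁵ / 0.280 = 1.118×10⁻⁴ mol.
Φ(unknown) = 7.96×10⁻⁵ / 1.118×10⁻⁴ = 0.71.

Φ = 0.71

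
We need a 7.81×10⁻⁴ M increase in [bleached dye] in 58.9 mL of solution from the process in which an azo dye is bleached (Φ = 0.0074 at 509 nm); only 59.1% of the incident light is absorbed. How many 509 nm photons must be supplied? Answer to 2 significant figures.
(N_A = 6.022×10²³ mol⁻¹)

Product: (7.81×10⁻⁴ M)(0.0589 L) = 4.600×10⁻⁵ mol.
Photons that must be absorbed: 4.600×10⁻⁵ / 0.0074 = 0.006216 mol.
Incident photons needed: 0.006216 / 0.591 = 0.01052 mol.
Photon count: 0.01052 × 6.022×10²³ = 6.3×10²¹.

6.3×10²¹ photons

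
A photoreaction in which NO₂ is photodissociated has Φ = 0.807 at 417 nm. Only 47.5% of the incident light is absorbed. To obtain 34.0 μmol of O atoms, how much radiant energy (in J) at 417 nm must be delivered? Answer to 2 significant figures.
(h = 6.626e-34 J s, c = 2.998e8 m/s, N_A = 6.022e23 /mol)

Product: 34.0 μmol = 3.40e-5 mol.
Photons that must be absorbed: 3.40e-5 / 0.807 = 4.213e-5 mol.
Incident photons needed: 4.213e-5 / 0.475 = 8.869e-5 mol.
Photon energy: hc/λ = 4.764e-19 J; per mole, 2.869e5 J mol⁻¹.
Energy required: 8.869e-5 × 2.869e5 = 25 J.

25 J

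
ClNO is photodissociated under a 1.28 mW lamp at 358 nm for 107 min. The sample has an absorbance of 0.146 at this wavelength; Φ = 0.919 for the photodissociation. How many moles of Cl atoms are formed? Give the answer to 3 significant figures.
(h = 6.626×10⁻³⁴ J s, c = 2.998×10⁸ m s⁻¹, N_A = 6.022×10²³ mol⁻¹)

6.45×10⁻⁶ mol

Photon energy at 358 nm: hc/λ = (6.626×10⁻³⁴)(2.998×10⁸)/(358×10⁻⁹) = 5.549×10⁻¹⁹ J.
Energy delivered: (1.28 mW)(6420 s) = 8.218 J.
Photons incident: 8.218 / 5.549×10⁻¹⁹ = 1.481×10¹⁹, i.e. 1.481×10¹⁹/6.022×10²³ = 2.459×10⁻⁵ mol.
Fraction absorbed: 1 − 10^(−0.146) = 0.2855.
Photons absorbed: 0.2855 × 2.459×10⁻⁵ = 7.020×10⁻⁶ mol.
Product: Φ × n_abs = 0.919 × 7.020×10⁻⁶ = 6.451×10⁻⁶ mol.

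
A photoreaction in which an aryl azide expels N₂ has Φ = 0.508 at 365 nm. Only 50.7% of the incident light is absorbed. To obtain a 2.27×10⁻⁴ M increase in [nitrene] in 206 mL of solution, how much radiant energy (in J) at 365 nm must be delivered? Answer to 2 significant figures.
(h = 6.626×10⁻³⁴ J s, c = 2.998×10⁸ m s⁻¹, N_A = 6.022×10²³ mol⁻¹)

60 J

Product: (2.27×10⁻⁴ M)(0.206 L) = 4.676×10⁻⁵ mol.
Photons that must be absorbed: 4.676×10⁻⁵ / 0.508 = 9.205×10⁻⁵ mol.
Incident photons needed: 9.205×10⁻⁵ / 0.507 = 1.816×10⁻⁴ mol.
Photon energy: hc/λ = 5.442×10⁻¹⁹ J; per mole, 3.277×10⁵ J mol⁻¹.
Energy required: 1.816×10⁻⁴ × 3.277×10⁵ = 60 J.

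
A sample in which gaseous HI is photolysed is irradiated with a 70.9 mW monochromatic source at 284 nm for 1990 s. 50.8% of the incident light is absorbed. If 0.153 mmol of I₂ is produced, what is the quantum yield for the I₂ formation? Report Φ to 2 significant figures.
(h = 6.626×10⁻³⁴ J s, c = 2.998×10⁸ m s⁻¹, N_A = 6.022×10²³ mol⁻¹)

Product: 0.153 mmol = 1.53×10⁻⁴ mol.
Photon energy at 284 nm: hc/λ = (6.626×10⁻³⁴)(2.998×10⁸)/(284×10⁻⁹) = 6.995×10⁻¹⁹ J.
Energy delivered: (70.9 mW)(1990 s) = 141.1 J.
Photons incident: 141.1 / 6.995×10⁻¹⁹ = 2.017×10²⁰, i.e. 2.017×10²⁰/6.022×10²³ = 3.349×10⁻⁴ mol.
Photons absorbed: 0.508 × 3.349×10⁻⁴ = 1.701×10⁻⁴ mol.
Φ = 1.53×10⁻⁴ mol / 1.701×10⁻⁴ mol photons = 0.90.

Φ = 0.90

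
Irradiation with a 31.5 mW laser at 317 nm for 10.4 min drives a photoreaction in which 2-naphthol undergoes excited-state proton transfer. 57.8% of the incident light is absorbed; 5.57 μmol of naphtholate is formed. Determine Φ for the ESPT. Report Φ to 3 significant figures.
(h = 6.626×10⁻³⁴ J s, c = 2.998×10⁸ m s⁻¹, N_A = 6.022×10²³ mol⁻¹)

Φ = 0.185

Product: 5.57 μmol = 5.57×10⁻⁶ mol.
Photon energy at 317 nm: hc/λ = (6.626×10⁻³⁴)(2.998×10⁸)/(317×10⁻⁹) = 6.266×10⁻¹⁹ J.
Energy delivered: (31.5 mW)(624 s) = 19.66 J.
Photons incident: 19.66 / 6.266×10⁻¹⁹ = 3.138×10¹⁹, i.e. 3.138×10¹⁹/6.022×10²³ = 5.211×10⁻⁵ mol.
Photons absorbed: 0.578 × 5.211×10⁻⁵ = 3.012×10⁻⁵ mol.
Φ = 5.57×10⁻⁶ mol / 3.012×10⁻⁵ mol photons = 0.185.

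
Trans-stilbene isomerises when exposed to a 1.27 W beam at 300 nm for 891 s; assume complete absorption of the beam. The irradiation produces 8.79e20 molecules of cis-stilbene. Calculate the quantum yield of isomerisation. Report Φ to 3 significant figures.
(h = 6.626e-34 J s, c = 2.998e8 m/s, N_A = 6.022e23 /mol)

Product: 8.79e20 / 6.022e23 = 0.001460 mol.
Photon energy at 300 nm: hc/λ = (6.626e-34)(2.998e8)/(300e-9) = 6.622e-19 J.
Energy delivered: (1.27 W)(891 s) = 1132 J.
Photons incident: 1132 / 6.622e-19 = 1.709e21, i.e. 1.709e21/6.022e23 = 0.002838 mol.
Φ = 0.001460 mol / 0.002838 mol photons = 0.514.

Φ = 0.514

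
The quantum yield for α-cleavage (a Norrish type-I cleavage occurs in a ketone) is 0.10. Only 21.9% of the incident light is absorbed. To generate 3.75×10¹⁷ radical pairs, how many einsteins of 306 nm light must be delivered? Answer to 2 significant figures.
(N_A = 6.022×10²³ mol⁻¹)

Product: 3.75×10¹⁷ / 6.022×10²³ = 6.227×10⁻⁷ mol.
Photons that must be absorbed: 6.227×10⁻⁷ / 0.10 = 6.227×10⁻⁶ mol.
Incident photons needed: 6.227×10⁻⁶ / 0.219 = 2.843×10⁻⁵ mol.

2.8×10⁻⁵ einstein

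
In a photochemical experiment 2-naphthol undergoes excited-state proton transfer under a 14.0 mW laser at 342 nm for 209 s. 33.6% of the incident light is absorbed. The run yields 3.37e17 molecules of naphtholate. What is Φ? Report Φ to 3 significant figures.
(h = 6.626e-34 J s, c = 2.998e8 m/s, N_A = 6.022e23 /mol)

Product: 3.37e17 / 6.022e23 = 5.596e-7 mol.
Photon energy at 342 nm: hc/λ = (6.626e-34)(2.998e8)/(342e-9) = 5.808e-19 J.
Energy delivered: (14.0 mW)(209 s) = 2.926 J.
Photons incident: 2.926 / 5.808e-19 = 5.038e18, i.e. 5.038e18/6.022e23 = 8.366e-6 mol.
Photons absorbed: 0.336 × 8.366e-6 = 2.811e-6 mol.
Φ = 5.596e-7 mol / 2.811e-6 mol photons = 0.199.

Φ = 0.199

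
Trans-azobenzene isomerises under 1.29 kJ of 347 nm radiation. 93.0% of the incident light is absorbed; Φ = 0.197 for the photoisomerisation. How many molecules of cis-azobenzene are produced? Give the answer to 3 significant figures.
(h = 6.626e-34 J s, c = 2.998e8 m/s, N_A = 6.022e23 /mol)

4.13e20 molecules

Photon energy at 347 nm: hc/λ = (6.626e-34)(2.998e8)/(347e-9) = 5.725e-19 J.
Incident energy: 1.29 kJ = 1290 J.
Photons incident: 1290 / 5.725e-19 = 2.253e21, i.e. 2.253e21/6.022e23 = 0.003741 mol.
Photons absorbed: 0.930 × 0.003741 = 0.003479 mol.
Product: Φ × n_abs = 0.197 × 0.003479 = 6.854e-4 mol.
As a count: 6.854e-4 × 6.022e23 = 4.13e20.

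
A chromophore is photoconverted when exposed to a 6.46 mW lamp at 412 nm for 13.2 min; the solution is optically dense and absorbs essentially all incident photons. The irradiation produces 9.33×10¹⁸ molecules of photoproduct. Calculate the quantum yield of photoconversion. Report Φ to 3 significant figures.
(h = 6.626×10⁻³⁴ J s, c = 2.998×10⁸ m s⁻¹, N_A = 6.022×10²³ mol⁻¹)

Product: 9.33×10¹⁸ / 6.022×10²³ = 1.549×10⁻⁵ mol.
Photon energy at 412 nm: hc/λ = (6.626×10⁻³⁴)(2.998×10⁸)/(412×10⁻⁹) = 4.822×10⁻¹⁹ J.
Energy delivered: (6.46 mW)(792 s) = 5.116 J.
Photons incident: 5.116 / 4.822×10⁻¹⁹ = 1.061×10¹⁹, i.e. 1.061×10¹⁹/6.022×10²³ = 1.762×10⁻⁵ mol.
Φ = 1.549×10⁻⁵ mol / 1.762×10⁻⁵ mol photons = 0.879.

Φ = 0.879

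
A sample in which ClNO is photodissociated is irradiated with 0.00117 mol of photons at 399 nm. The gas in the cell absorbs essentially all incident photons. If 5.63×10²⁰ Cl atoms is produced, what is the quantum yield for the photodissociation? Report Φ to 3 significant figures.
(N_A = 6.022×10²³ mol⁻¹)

Product: 5.63×10²⁰ / 6.022×10²³ = 9.349×10⁻⁴ mol.
Φ = 9.349×10⁻⁴ mol / 0.00117 mol photons = 0.799.

Φ = 0.799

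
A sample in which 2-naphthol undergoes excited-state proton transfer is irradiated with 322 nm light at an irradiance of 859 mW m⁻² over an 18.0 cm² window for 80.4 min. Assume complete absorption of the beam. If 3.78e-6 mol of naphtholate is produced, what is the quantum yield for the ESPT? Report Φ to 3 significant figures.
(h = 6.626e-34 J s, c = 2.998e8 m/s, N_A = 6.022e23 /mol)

Photon energy at 322 nm: hc/λ = (6.626e-34)(2.998e8)/(322e-9) = 6.169e-19 J.
Energy delivered: (859 mW m⁻²)(18.0e-4 m²)(4824 s) = 7.459 J.
Photons incident: 7.459 / 6.169e-19 = 1.209e19, i.e. 1.209e19/6.022e23 = 2.008e-5 mol.
Φ = 3.78e-6 mol / 2.008e-5 mol photons = 0.188.

Φ = 0.188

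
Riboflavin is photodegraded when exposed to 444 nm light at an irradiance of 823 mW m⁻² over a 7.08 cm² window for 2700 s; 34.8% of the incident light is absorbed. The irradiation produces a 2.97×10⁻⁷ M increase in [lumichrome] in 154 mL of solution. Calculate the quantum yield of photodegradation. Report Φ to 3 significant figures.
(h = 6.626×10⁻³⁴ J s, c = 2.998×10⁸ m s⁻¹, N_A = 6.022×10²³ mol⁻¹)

Product: (2.97×10⁻⁷ M)(0.154 L) = 4.574×10⁻⁸ mol.
Photon energy at 444 nm: hc/λ = (6.626×10⁻³⁴)(2.998×10⁸)/(444×10⁻⁹) = 4.474×10⁻¹⁹ J.
Energy delivered: (823 mW m⁻²)(7.08×10⁻⁴ m²)(2700 s) = 1.573 J.
Photons incident: 1.573 / 4.474×10⁻¹⁹ = 3.516×10¹⁸, i.e. 3.516×10¹⁸/6.022×10²³ = 5.839×10⁻⁶ mol.
Photons absorbed: 0.348 × 5.839×10⁻⁶ = 2.032×10⁻⁶ mol.
Φ = 4.574×10⁻⁸ mol / 2.032×10⁻⁶ mol photons = 0.0225.

Φ = 0.0225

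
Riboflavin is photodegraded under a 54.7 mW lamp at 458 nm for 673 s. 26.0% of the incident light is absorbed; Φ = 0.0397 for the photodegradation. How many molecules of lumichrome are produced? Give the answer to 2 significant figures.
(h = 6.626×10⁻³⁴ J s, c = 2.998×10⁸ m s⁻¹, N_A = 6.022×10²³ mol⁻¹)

8.8×10¹⁷ molecules

Photon energy at 458 nm: hc/λ = (6.626×10⁻³⁴)(2.998×10⁸)/(458×10⁻⁹) = 4.337×10⁻¹⁹ J.
Energy delivered: (54.7 mW)(673 s) = 36.81 J.
Photons incident: 36.81 / 4.337×10⁻¹⁹ = 8.487×10¹⁹, i.e. 8.487×10¹⁹/6.022×10²³ = 1.409×10⁻⁴ mol.
Photons absorbed: 0.260 × 1.409×10⁻⁴ = 3.663×10⁻⁵ mol.
Product: Φ × n_abs = 0.0397 × 3.663×10⁻⁵ = 1.454×10⁻⁶ mol.
As a count: 1.454×10⁻⁶ × 6.022×10²³ = 8.8×10¹⁷.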